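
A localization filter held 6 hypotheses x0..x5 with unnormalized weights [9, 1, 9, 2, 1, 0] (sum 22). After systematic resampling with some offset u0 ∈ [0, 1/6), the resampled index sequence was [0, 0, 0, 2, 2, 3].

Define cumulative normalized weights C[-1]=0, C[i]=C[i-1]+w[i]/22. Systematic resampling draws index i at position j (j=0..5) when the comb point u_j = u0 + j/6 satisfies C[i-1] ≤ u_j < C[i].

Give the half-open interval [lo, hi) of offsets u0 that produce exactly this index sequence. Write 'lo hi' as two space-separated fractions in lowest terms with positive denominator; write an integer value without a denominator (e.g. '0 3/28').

1/33 5/66

C = [9/22, 5/11, 19/22, 21/22, 1, 1]
j=0 picked index 0: u0 ∈ [0, 9/22)
j=1 picked index 0: u0 ∈ [-1/6, 8/33)
j=2 picked index 0: u0 ∈ [-1/3, 5/66)
j=3 picked index 2: u0 ∈ [-1/22, 4/11)
j=4 picked index 2: u0 ∈ [-7/33, 13/66)
j=5 picked index 3: u0 ∈ [1/33, 4/33)
intersection: [1/33, 5/66)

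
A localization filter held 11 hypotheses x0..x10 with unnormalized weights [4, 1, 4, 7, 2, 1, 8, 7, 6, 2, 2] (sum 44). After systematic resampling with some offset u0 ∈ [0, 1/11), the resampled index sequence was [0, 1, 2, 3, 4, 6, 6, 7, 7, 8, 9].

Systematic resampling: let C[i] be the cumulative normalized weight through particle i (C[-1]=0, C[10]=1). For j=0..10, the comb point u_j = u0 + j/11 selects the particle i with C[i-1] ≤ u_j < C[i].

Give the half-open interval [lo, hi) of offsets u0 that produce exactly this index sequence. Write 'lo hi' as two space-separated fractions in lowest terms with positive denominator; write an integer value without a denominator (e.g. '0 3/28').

C = [1/11, 5/44, 9/44, 4/11, 9/22, 19/44, 27/44, 17/22, 10/11, 21/22, 1]
j=0 picked index 0: u0 ∈ [0, 1/11)
j=1 picked index 1: u0 ∈ [0, 1/44)
j=2 picked index 2: u0 ∈ [-3/44, 1/44)
j=3 picked index 3: u0 ∈ [-3/44, 1/11)
j=4 picked index 4: u0 ∈ [0, 1/22)
j=5 picked index 6: u0 ∈ [-1/44, 7/44)
j=6 picked index 6: u0 ∈ [-5/44, 3/44)
j=7 picked index 7: u0 ∈ [-1/44, 3/22)
j=8 picked index 7: u0 ∈ [-5/44, 1/22)
j=9 picked index 8: u0 ∈ [-1/22, 1/11)
j=10 picked index 9: u0 ∈ [0, 1/22)
intersection: [0, 1/44)

0 1/44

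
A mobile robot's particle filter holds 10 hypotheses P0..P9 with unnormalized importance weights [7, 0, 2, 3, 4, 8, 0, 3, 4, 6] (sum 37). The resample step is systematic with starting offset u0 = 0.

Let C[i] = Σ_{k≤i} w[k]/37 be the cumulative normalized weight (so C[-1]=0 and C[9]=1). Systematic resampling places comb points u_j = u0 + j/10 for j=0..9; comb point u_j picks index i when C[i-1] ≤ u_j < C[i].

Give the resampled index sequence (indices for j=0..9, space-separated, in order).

C = [7/37, 7/37, 9/37, 12/37, 16/37, 24/37, 24/37, 27/37, 31/37, 1]
j=0: u_0=0 ∈ [0, 7/37) → index 0
j=1: u_1=1/10 ∈ [0, 7/37) → index 0
j=2: u_2=1/5 ∈ [7/37, 9/37) → index 2
j=3: u_3=3/10 ∈ [9/37, 12/37) → index 3
j=4: u_4=2/5 ∈ [12/37, 16/37) → index 4
j=5: u_5=1/2 ∈ [16/37, 24/37) → index 5
j=6: u_6=3/5 ∈ [16/37, 24/37) → index 5
j=7: u_7=7/10 ∈ [24/37, 27/37) → index 7
j=8: u_8=4/5 ∈ [27/37, 31/37) → index 8
j=9: u_9=9/10 ∈ [31/37, 1) → index 9

0 0 2 3 4 5 5 7 8 9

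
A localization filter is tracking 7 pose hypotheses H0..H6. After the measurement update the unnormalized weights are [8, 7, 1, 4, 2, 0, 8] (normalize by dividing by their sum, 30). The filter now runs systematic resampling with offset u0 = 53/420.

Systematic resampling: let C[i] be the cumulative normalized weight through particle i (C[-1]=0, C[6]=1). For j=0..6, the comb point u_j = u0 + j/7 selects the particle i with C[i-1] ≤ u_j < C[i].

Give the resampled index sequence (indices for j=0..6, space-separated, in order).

C = [4/15, 1/2, 8/15, 2/3, 11/15, 11/15, 1]
j=0: u_0=53/420 ∈ [0, 4/15) → index 0
j=1: u_1=113/420 ∈ [4/15, 1/2) → index 1
j=2: u_2=173/420 ∈ [4/15, 1/2) → index 1
j=3: u_3=233/420 ∈ [8/15, 2/3) → index 3
j=4: u_4=293/420 ∈ [2/3, 11/15) → index 4
j=5: u_5=353/420 ∈ [11/15, 1) → index 6
j=6: u_6=59/60 ∈ [11/15, 1) → index 6

0 1 1 3 4 6 6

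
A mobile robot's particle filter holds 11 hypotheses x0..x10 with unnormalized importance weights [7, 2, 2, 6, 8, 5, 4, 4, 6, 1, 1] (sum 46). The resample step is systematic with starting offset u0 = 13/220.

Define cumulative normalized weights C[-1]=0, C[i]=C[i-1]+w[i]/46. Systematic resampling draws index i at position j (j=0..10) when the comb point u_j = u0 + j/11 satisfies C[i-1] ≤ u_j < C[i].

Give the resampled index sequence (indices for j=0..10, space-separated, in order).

0 0 3 3 4 4 5 6 7 8 9

C = [7/46, 9/46, 11/46, 17/46, 25/46, 15/23, 17/23, 19/23, 22/23, 45/46, 1]
j=0: u_0=13/220 ∈ [0, 7/46) → index 0
j=1: u_1=3/20 ∈ [0, 7/46) → index 0
j=2: u_2=53/220 ∈ [11/46, 17/46) → index 3
j=3: u_3=73/220 ∈ [11/46, 17/46) → index 3
j=4: u_4=93/220 ∈ [17/46, 25/46) → index 4
j=5: u_5=113/220 ∈ [17/46, 25/46) → index 4
j=6: u_6=133/220 ∈ [25/46, 15/23) → index 5
j=7: u_7=153/220 ∈ [15/23, 17/23) → index 6
j=8: u_8=173/220 ∈ [17/23, 19/23) → index 7
j=9: u_9=193/220 ∈ [19/23, 22/23) → index 8
j=10: u_10=213/220 ∈ [22/23, 45/46) → index 9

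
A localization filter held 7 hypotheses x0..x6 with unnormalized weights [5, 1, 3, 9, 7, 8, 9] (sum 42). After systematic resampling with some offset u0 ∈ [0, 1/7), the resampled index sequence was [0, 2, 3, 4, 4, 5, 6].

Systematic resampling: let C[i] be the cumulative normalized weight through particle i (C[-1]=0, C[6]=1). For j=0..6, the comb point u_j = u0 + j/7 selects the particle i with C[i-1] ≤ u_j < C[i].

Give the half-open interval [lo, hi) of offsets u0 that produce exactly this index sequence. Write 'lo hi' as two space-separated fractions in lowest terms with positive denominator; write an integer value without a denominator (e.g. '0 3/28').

C = [5/42, 1/7, 3/14, 3/7, 25/42, 11/14, 1]
j=0 picked index 0: u0 ∈ [0, 5/42)
j=1 picked index 2: u0 ∈ [0, 1/14)
j=2 picked index 3: u0 ∈ [-1/14, 1/7)
j=3 picked index 4: u0 ∈ [0, 1/6)
j=4 picked index 4: u0 ∈ [-1/7, 1/42)
j=5 picked index 5: u0 ∈ [-5/42, 1/14)
j=6 picked index 6: u0 ∈ [-1/14, 1/7)
intersection: [0, 1/42)

0 1/42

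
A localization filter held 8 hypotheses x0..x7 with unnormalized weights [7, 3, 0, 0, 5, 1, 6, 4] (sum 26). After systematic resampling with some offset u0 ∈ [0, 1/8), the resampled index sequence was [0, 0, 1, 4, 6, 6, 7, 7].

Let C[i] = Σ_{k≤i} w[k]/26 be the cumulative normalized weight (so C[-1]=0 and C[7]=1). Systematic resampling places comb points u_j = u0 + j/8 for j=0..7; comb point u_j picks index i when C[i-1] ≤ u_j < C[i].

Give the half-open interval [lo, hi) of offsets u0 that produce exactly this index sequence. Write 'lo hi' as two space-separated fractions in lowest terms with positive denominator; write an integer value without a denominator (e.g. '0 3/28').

3/26 1/8

C = [7/26, 5/13, 5/13, 5/13, 15/26, 8/13, 11/13, 1]
j=0 picked index 0: u0 ∈ [0, 7/26)
j=1 picked index 0: u0 ∈ [-1/8, 15/104)
j=2 picked index 1: u0 ∈ [1/52, 7/52)
j=3 picked index 4: u0 ∈ [1/104, 21/104)
j=4 picked index 6: u0 ∈ [3/26, 9/26)
j=5 picked index 6: u0 ∈ [-1/104, 23/104)
j=6 picked index 7: u0 ∈ [5/52, 1/4)
j=7 picked index 7: u0 ∈ [-3/104, 1/8)
intersection: [3/26, 1/8)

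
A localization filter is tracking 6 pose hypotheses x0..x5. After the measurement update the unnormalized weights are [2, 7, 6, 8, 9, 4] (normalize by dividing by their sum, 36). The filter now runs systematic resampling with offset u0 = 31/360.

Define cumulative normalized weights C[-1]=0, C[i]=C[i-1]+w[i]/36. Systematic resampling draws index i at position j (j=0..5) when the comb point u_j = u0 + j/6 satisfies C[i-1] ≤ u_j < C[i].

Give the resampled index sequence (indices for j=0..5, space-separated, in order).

1 2 3 3 4 5

C = [1/18, 1/4, 5/12, 23/36, 8/9, 1]
j=0: u_0=31/360 ∈ [1/18, 1/4) → index 1
j=1: u_1=91/360 ∈ [1/4, 5/12) → index 2
j=2: u_2=151/360 ∈ [5/12, 23/36) → index 3
j=3: u_3=211/360 ∈ [5/12, 23/36) → index 3
j=4: u_4=271/360 ∈ [23/36, 8/9) → index 4
j=5: u_5=331/360 ∈ [8/9, 1) → index 5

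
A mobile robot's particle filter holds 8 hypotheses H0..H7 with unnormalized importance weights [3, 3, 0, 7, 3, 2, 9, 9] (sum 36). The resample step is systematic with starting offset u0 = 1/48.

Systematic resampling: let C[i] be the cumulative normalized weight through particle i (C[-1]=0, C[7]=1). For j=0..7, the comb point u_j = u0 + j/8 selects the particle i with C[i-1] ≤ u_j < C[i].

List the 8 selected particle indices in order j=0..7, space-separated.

C = [1/12, 1/6, 1/6, 13/36, 4/9, 1/2, 3/4, 1]
j=0: u_0=1/48 ∈ [0, 1/12) → index 0
j=1: u_1=7/48 ∈ [1/12, 1/6) → index 1
j=2: u_2=13/48 ∈ [1/6, 13/36) → index 3
j=3: u_3=19/48 ∈ [13/36, 4/9) → index 4
j=4: u_4=25/48 ∈ [1/2, 3/4) → index 6
j=5: u_5=31/48 ∈ [1/2, 3/4) → index 6
j=6: u_6=37/48 ∈ [3/4, 1) → index 7
j=7: u_7=43/48 ∈ [3/4, 1) → index 7

0 1 3 4 6 6 7 7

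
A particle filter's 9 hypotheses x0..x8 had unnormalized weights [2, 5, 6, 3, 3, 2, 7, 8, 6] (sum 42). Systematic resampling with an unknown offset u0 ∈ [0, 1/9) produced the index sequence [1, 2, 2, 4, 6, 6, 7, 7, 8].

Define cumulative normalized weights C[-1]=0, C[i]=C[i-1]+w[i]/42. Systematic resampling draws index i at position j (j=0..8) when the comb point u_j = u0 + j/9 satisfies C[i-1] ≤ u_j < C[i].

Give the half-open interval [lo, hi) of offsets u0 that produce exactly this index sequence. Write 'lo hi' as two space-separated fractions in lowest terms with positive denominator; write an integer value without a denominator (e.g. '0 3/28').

1/18 5/63

C = [1/21, 1/6, 13/42, 8/21, 19/42, 1/2, 2/3, 6/7, 1]
j=0 picked index 1: u0 ∈ [1/21, 1/6)
j=1 picked index 2: u0 ∈ [1/18, 25/126)
j=2 picked index 2: u0 ∈ [-1/18, 11/126)
j=3 picked index 4: u0 ∈ [1/21, 5/42)
j=4 picked index 6: u0 ∈ [1/18, 2/9)
j=5 picked index 6: u0 ∈ [-1/18, 1/9)
j=6 picked index 7: u0 ∈ [0, 4/21)
j=7 picked index 7: u0 ∈ [-1/9, 5/63)
j=8 picked index 8: u0 ∈ [-2/63, 1/9)
intersection: [1/18, 5/63)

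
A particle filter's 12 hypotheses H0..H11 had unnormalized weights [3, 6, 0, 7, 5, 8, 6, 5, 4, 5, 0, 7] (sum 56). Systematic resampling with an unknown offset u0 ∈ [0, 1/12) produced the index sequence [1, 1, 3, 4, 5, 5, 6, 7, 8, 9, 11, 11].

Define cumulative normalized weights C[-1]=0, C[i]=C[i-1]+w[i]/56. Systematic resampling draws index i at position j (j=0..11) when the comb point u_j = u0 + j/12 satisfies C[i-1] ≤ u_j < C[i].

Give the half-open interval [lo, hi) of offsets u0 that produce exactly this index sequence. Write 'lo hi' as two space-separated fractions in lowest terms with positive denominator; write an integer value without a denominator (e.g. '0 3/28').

C = [3/56, 9/56, 9/56, 2/7, 3/8, 29/56, 5/8, 5/7, 11/14, 7/8, 7/8, 1]
j=0 picked index 1: u0 ∈ [3/56, 9/56)
j=1 picked index 1: u0 ∈ [-5/168, 13/168)
j=2 picked index 3: u0 ∈ [-1/168, 5/42)
j=3 picked index 4: u0 ∈ [1/28, 1/8)
j=4 picked index 5: u0 ∈ [1/24, 31/168)
j=5 picked index 5: u0 ∈ [-1/24, 17/168)
j=6 picked index 6: u0 ∈ [1/56, 1/8)
j=7 picked index 7: u0 ∈ [1/24, 11/84)
j=8 picked index 8: u0 ∈ [1/21, 5/42)
j=9 picked index 9: u0 ∈ [1/28, 1/8)
j=10 picked index 11: u0 ∈ [1/24, 1/6)
j=11 picked index 11: u0 ∈ [-1/24, 1/12)
intersection: [3/56, 13/168)

3/56 13/168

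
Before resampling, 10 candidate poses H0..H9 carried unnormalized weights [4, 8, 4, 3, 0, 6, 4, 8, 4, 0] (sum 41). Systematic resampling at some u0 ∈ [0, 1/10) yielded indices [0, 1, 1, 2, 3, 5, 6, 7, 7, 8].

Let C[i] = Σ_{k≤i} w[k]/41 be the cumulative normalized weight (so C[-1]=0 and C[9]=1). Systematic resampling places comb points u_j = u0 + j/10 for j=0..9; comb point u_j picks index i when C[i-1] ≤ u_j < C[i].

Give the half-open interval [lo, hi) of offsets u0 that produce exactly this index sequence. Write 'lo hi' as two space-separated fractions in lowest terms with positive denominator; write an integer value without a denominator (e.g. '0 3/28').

2/205 13/205

C = [4/41, 12/41, 16/41, 19/41, 19/41, 25/41, 29/41, 37/41, 1, 1]
j=0 picked index 0: u0 ∈ [0, 4/41)
j=1 picked index 1: u0 ∈ [-1/410, 79/410)
j=2 picked index 1: u0 ∈ [-21/205, 19/205)
j=3 picked index 2: u0 ∈ [-3/410, 37/410)
j=4 picked index 3: u0 ∈ [-2/205, 13/205)
j=5 picked index 5: u0 ∈ [-3/82, 9/82)
j=6 picked index 6: u0 ∈ [2/205, 22/205)
j=7 picked index 7: u0 ∈ [3/410, 83/410)
j=8 picked index 7: u0 ∈ [-19/205, 21/205)
j=9 picked index 8: u0 ∈ [1/410, 1/10)
intersection: [2/205, 13/205)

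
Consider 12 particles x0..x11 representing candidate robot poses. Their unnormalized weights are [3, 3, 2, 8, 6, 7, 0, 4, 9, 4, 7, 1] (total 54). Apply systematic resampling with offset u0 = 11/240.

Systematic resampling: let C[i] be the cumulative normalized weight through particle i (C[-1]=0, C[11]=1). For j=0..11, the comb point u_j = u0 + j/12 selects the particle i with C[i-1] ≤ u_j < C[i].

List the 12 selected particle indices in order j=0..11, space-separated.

C = [1/18, 1/9, 4/27, 8/27, 11/27, 29/54, 29/54, 11/18, 7/9, 23/27, 53/54, 1]
j=0: u_0=11/240 ∈ [0, 1/18) → index 0
j=1: u_1=31/240 ∈ [1/9, 4/27) → index 2
j=2: u_2=17/80 ∈ [4/27, 8/27) → index 3
j=3: u_3=71/240 ∈ [4/27, 8/27) → index 3
j=4: u_4=91/240 ∈ [8/27, 11/27) → index 4
j=5: u_5=37/80 ∈ [11/27, 29/54) → index 5
j=6: u_6=131/240 ∈ [29/54, 11/18) → index 7
j=7: u_7=151/240 ∈ [11/18, 7/9) → index 8
j=8: u_8=57/80 ∈ [11/18, 7/9) → index 8
j=9: u_9=191/240 ∈ [7/9, 23/27) → index 9
j=10: u_10=211/240 ∈ [23/27, 53/54) → index 10
j=11: u_11=77/80 ∈ [23/27, 53/54) → index 10

0 2 3 3 4 5 7 8 8 9 10 10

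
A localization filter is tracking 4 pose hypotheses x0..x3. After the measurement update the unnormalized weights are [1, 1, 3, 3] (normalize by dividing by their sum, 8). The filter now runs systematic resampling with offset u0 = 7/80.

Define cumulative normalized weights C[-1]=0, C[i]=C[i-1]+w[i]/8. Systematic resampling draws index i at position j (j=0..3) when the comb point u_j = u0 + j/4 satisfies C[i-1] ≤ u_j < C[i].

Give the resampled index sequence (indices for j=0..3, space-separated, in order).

C = [1/8, 1/4, 5/8, 1]
j=0: u_0=7/80 ∈ [0, 1/8) → index 0
j=1: u_1=27/80 ∈ [1/4, 5/8) → index 2
j=2: u_2=47/80 ∈ [1/4, 5/8) → index 2
j=3: u_3=67/80 ∈ [5/8, 1) → index 3

0 2 2 3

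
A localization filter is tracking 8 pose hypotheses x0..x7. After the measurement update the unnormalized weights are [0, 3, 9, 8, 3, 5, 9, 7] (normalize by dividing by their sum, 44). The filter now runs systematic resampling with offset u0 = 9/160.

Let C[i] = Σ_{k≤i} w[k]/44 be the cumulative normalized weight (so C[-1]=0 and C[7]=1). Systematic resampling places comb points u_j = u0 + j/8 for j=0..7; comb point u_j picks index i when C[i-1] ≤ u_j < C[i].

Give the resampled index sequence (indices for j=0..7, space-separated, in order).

1 2 3 3 5 6 6 7

C = [0, 3/44, 3/11, 5/11, 23/44, 7/11, 37/44, 1]
j=0: u_0=9/160 ∈ [0, 3/44) → index 1
j=1: u_1=29/160 ∈ [3/44, 3/11) → index 2
j=2: u_2=49/160 ∈ [3/11, 5/11) → index 3
j=3: u_3=69/160 ∈ [3/11, 5/11) → index 3
j=4: u_4=89/160 ∈ [23/44, 7/11) → index 5
j=5: u_5=109/160 ∈ [7/11, 37/44) → index 6
j=6: u_6=129/160 ∈ [7/11, 37/44) → index 6
j=7: u_7=149/160 ∈ [37/44, 1) → index 7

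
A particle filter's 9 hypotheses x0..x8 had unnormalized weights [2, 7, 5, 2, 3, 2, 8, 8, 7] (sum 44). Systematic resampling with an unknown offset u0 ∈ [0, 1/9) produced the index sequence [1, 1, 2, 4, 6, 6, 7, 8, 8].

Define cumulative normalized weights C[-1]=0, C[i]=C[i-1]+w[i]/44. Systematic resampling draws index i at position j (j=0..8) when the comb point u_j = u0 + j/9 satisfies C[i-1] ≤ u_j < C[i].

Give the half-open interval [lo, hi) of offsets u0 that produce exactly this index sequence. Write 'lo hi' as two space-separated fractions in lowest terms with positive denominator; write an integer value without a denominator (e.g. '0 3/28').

C = [1/22, 9/44, 7/22, 4/11, 19/44, 21/44, 29/44, 37/44, 1]
j=0 picked index 1: u0 ∈ [1/22, 9/44)
j=1 picked index 1: u0 ∈ [-13/198, 37/396)
j=2 picked index 2: u0 ∈ [-7/396, 19/198)
j=3 picked index 4: u0 ∈ [1/33, 13/132)
j=4 picked index 6: u0 ∈ [13/396, 85/396)
j=5 picked index 6: u0 ∈ [-31/396, 41/396)
j=6 picked index 7: u0 ∈ [-1/132, 23/132)
j=7 picked index 8: u0 ∈ [25/396, 2/9)
j=8 picked index 8: u0 ∈ [-19/396, 1/9)
intersection: [25/396, 37/396)

25/396 37/396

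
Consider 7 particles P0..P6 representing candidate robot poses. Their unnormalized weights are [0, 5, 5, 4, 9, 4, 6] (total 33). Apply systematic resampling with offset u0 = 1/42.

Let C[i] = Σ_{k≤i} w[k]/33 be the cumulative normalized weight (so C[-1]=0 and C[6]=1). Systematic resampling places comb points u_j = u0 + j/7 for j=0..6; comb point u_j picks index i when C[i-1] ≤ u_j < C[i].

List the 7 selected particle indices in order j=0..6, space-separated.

1 2 3 4 4 5 6

C = [0, 5/33, 10/33, 14/33, 23/33, 9/11, 1]
j=0: u_0=1/42 ∈ [0, 5/33) → index 1
j=1: u_1=1/6 ∈ [5/33, 10/33) → index 2
j=2: u_2=13/42 ∈ [10/33, 14/33) → index 3
j=3: u_3=19/42 ∈ [14/33, 23/33) → index 4
j=4: u_4=25/42 ∈ [14/33, 23/33) → index 4
j=5: u_5=31/42 ∈ [23/33, 9/11) → index 5
j=6: u_6=37/42 ∈ [9/11, 1) → index 6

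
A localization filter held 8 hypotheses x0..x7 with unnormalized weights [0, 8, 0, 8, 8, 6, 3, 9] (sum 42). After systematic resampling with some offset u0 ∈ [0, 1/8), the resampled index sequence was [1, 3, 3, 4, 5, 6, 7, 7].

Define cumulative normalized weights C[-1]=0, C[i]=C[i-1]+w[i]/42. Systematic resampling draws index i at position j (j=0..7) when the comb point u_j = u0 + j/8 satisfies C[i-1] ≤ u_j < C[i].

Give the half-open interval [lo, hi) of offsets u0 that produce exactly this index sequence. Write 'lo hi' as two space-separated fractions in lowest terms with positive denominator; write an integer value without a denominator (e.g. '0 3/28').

C = [0, 4/21, 4/21, 8/21, 4/7, 5/7, 11/14, 1]
j=0 picked index 1: u0 ∈ [0, 4/21)
j=1 picked index 3: u0 ∈ [11/168, 43/168)
j=2 picked index 3: u0 ∈ [-5/84, 11/84)
j=3 picked index 4: u0 ∈ [1/168, 11/56)
j=4 picked index 5: u0 ∈ [1/14, 3/14)
j=5 picked index 6: u0 ∈ [5/56, 9/56)
j=6 picked index 7: u0 ∈ [1/28, 1/4)
j=7 picked index 7: u0 ∈ [-5/56, 1/8)
intersection: [5/56, 1/8)

5/56 1/8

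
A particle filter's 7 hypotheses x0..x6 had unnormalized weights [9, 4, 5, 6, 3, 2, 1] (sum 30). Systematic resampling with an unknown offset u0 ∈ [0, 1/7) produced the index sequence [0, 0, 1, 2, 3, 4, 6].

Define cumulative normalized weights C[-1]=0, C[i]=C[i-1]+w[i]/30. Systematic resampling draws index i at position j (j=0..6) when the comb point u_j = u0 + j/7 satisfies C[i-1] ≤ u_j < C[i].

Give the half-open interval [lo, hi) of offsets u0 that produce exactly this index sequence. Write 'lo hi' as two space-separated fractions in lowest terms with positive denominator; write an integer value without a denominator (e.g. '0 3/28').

C = [3/10, 13/30, 3/5, 4/5, 9/10, 29/30, 1]
j=0 picked index 0: u0 ∈ [0, 3/10)
j=1 picked index 0: u0 ∈ [-1/7, 11/70)
j=2 picked index 1: u0 ∈ [1/70, 31/210)
j=3 picked index 2: u0 ∈ [1/210, 6/35)
j=4 picked index 3: u0 ∈ [1/35, 8/35)
j=5 picked index 4: u0 ∈ [3/35, 13/70)
j=6 picked index 6: u0 ∈ [23/210, 1/7)
intersection: [23/210, 1/7)

23/210 1/7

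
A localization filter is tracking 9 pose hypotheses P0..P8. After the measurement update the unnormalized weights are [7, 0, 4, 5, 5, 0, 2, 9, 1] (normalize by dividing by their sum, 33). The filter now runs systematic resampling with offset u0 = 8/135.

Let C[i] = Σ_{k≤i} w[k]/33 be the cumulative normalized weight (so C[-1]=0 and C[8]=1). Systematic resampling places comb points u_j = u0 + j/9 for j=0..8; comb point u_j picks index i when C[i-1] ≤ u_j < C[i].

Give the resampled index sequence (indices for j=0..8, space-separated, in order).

C = [7/33, 7/33, 1/3, 16/33, 7/11, 7/11, 23/33, 32/33, 1]
j=0: u_0=8/135 ∈ [0, 7/33) → index 0
j=1: u_1=23/135 ∈ [0, 7/33) → index 0
j=2: u_2=38/135 ∈ [7/33, 1/3) → index 2
j=3: u_3=53/135 ∈ [1/3, 16/33) → index 3
j=4: u_4=68/135 ∈ [16/33, 7/11) → index 4
j=5: u_5=83/135 ∈ [16/33, 7/11) → index 4
j=6: u_6=98/135 ∈ [23/33, 32/33) → index 7
j=7: u_7=113/135 ∈ [23/33, 32/33) → index 7
j=8: u_8=128/135 ∈ [23/33, 32/33) → index 7

0 0 2 3 4 4 7 7 7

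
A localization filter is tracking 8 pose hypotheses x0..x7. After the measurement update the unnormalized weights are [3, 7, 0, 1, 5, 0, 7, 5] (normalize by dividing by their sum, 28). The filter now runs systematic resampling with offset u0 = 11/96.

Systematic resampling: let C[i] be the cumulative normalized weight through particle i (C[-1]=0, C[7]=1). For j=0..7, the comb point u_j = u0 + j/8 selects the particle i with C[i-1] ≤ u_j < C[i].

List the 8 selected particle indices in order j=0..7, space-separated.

C = [3/28, 5/14, 5/14, 11/28, 4/7, 4/7, 23/28, 1]
j=0: u_0=11/96 ∈ [3/28, 5/14) → index 1
j=1: u_1=23/96 ∈ [3/28, 5/14) → index 1
j=2: u_2=35/96 ∈ [5/14, 11/28) → index 3
j=3: u_3=47/96 ∈ [11/28, 4/7) → index 4
j=4: u_4=59/96 ∈ [4/7, 23/28) → index 6
j=5: u_5=71/96 ∈ [4/7, 23/28) → index 6
j=6: u_6=83/96 ∈ [23/28, 1) → index 7
j=7: u_7=95/96 ∈ [23/28, 1) → index 7

1 1 3 4 6 6 7 7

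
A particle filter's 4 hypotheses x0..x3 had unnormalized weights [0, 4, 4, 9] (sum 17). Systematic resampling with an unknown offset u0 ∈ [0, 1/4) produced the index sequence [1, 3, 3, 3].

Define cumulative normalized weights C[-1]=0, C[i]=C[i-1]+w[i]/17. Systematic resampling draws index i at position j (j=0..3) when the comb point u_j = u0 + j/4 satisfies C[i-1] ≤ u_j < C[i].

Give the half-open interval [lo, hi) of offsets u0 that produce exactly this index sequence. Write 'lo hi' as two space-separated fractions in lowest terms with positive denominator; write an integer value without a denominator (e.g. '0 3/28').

C = [0, 4/17, 8/17, 1]
j=0 picked index 1: u0 ∈ [0, 4/17)
j=1 picked index 3: u0 ∈ [15/68, 3/4)
j=2 picked index 3: u0 ∈ [-1/34, 1/2)
j=3 picked index 3: u0 ∈ [-19/68, 1/4)
intersection: [15/68, 4/17)

15/68 4/17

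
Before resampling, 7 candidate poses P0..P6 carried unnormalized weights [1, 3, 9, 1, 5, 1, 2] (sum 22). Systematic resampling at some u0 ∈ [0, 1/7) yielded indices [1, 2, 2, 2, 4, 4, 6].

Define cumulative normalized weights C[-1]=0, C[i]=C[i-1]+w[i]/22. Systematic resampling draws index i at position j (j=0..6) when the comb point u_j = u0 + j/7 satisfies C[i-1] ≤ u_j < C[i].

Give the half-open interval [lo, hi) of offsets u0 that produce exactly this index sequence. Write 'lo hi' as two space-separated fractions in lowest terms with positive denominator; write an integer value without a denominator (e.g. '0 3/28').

C = [1/22, 2/11, 13/22, 7/11, 19/22, 10/11, 1]
j=0 picked index 1: u0 ∈ [1/22, 2/11)
j=1 picked index 2: u0 ∈ [3/77, 69/154)
j=2 picked index 2: u0 ∈ [-8/77, 47/154)
j=3 picked index 2: u0 ∈ [-19/77, 25/154)
j=4 picked index 4: u0 ∈ [5/77, 45/154)
j=5 picked index 4: u0 ∈ [-6/77, 23/154)
j=6 picked index 6: u0 ∈ [4/77, 1/7)
intersection: [5/77, 1/7)

5/77 1/7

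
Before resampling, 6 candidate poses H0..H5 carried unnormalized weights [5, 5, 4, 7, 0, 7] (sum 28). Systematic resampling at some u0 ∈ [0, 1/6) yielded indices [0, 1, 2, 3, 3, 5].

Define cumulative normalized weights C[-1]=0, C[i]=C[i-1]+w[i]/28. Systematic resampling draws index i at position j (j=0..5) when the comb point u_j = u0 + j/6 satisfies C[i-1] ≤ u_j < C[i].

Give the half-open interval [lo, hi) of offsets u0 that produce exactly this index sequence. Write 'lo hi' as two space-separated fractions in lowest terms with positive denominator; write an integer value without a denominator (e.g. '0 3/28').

1/42 1/12

C = [5/28, 5/14, 1/2, 3/4, 3/4, 1]
j=0 picked index 0: u0 ∈ [0, 5/28)
j=1 picked index 1: u0 ∈ [1/84, 4/21)
j=2 picked index 2: u0 ∈ [1/42, 1/6)
j=3 picked index 3: u0 ∈ [0, 1/4)
j=4 picked index 3: u0 ∈ [-1/6, 1/12)
j=5 picked index 5: u0 ∈ [-1/12, 1/6)
intersection: [1/42, 1/12)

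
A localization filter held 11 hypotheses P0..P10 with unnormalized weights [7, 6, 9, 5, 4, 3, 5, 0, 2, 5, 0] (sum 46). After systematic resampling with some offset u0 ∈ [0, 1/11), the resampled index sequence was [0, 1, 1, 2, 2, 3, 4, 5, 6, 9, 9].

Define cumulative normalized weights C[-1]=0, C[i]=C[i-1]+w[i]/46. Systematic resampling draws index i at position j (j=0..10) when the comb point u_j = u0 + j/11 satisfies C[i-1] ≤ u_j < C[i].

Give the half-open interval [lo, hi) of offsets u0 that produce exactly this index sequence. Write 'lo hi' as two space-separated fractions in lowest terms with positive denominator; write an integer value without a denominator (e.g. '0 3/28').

C = [7/46, 13/46, 11/23, 27/46, 31/46, 17/23, 39/46, 39/46, 41/46, 1, 1]
j=0 picked index 0: u0 ∈ [0, 7/46)
j=1 picked index 1: u0 ∈ [31/506, 97/506)
j=2 picked index 1: u0 ∈ [-15/506, 51/506)
j=3 picked index 2: u0 ∈ [5/506, 52/253)
j=4 picked index 2: u0 ∈ [-41/506, 29/253)
j=5 picked index 3: u0 ∈ [6/253, 67/506)
j=6 picked index 4: u0 ∈ [21/506, 65/506)
j=7 picked index 5: u0 ∈ [19/506, 26/253)
j=8 picked index 6: u0 ∈ [3/253, 61/506)
j=9 picked index 9: u0 ∈ [37/506, 2/11)
j=10 picked index 9: u0 ∈ [-9/506, 1/11)
intersection: [37/506, 1/11)

37/506 1/11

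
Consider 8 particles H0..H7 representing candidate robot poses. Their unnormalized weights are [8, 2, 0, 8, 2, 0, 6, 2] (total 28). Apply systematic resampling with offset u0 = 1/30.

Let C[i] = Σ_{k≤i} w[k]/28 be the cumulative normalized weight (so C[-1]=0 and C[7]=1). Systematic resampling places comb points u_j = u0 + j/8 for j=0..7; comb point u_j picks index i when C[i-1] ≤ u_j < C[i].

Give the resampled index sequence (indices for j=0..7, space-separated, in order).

C = [2/7, 5/14, 5/14, 9/14, 5/7, 5/7, 13/14, 1]
j=0: u_0=1/30 ∈ [0, 2/7) → index 0
j=1: u_1=19/120 ∈ [0, 2/7) → index 0
j=2: u_2=17/60 ∈ [0, 2/7) → index 0
j=3: u_3=49/120 ∈ [5/14, 9/14) → index 3
j=4: u_4=8/15 ∈ [5/14, 9/14) → index 3
j=5: u_5=79/120 ∈ [9/14, 5/7) → index 4
j=6: u_6=47/60 ∈ [5/7, 13/14) → index 6
j=7: u_7=109/120 ∈ [5/7, 13/14) → index 6

0 0 0 3 3 4 6 6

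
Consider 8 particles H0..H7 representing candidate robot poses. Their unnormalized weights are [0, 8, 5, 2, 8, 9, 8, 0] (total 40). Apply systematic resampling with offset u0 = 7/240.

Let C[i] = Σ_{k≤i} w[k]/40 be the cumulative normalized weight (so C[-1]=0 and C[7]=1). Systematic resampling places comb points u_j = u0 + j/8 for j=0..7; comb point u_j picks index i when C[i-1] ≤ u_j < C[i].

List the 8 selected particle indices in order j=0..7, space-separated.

1 1 2 4 4 5 5 6

C = [0, 1/5, 13/40, 3/8, 23/40, 4/5, 1, 1]
j=0: u_0=7/240 ∈ [0, 1/5) → index 1
j=1: u_1=37/240 ∈ [0, 1/5) → index 1
j=2: u_2=67/240 ∈ [1/5, 13/40) → index 2
j=3: u_3=97/240 ∈ [3/8, 23/40) → index 4
j=4: u_4=127/240 ∈ [3/8, 23/40) → index 4
j=5: u_5=157/240 ∈ [23/40, 4/5) → index 5
j=6: u_6=187/240 ∈ [23/40, 4/5) → index 5
j=7: u_7=217/240 ∈ [4/5, 1) → index 6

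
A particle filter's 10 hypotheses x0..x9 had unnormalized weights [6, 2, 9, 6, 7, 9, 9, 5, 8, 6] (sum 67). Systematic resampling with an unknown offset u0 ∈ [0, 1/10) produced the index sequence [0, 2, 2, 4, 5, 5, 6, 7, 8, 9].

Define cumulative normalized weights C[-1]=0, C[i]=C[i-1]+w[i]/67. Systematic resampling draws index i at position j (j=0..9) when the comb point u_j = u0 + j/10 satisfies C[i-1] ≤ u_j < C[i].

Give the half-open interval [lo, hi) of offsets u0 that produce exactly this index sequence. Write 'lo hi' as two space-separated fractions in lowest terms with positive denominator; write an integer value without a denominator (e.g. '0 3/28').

16/335 18/335

C = [6/67, 8/67, 17/67, 23/67, 30/67, 39/67, 48/67, 53/67, 61/67, 1]
j=0 picked index 0: u0 ∈ [0, 6/67)
j=1 picked index 2: u0 ∈ [13/670, 103/670)
j=2 picked index 2: u0 ∈ [-27/335, 18/335)
j=3 picked index 4: u0 ∈ [29/670, 99/670)
j=4 picked index 5: u0 ∈ [16/335, 61/335)
j=5 picked index 5: u0 ∈ [-7/134, 11/134)
j=6 picked index 6: u0 ∈ [-6/335, 39/335)
j=7 picked index 7: u0 ∈ [11/670, 61/670)
j=8 picked index 8: u0 ∈ [-3/335, 37/335)
j=9 picked index 9: u0 ∈ [7/670, 1/10)
intersection: [16/335, 18/335)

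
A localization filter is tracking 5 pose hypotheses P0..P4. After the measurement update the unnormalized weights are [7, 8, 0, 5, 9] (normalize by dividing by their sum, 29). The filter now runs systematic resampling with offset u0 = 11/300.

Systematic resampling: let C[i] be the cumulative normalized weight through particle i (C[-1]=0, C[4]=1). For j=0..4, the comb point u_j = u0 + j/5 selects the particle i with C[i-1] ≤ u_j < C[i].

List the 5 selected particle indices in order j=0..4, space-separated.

C = [7/29, 15/29, 15/29, 20/29, 1]
j=0: u_0=11/300 ∈ [0, 7/29) → index 0
j=1: u_1=71/300 ∈ [0, 7/29) → index 0
j=2: u_2=131/300 ∈ [7/29, 15/29) → index 1
j=3: u_3=191/300 ∈ [15/29, 20/29) → index 3
j=4: u_4=251/300 ∈ [20/29, 1) → index 4

0 0 1 3 4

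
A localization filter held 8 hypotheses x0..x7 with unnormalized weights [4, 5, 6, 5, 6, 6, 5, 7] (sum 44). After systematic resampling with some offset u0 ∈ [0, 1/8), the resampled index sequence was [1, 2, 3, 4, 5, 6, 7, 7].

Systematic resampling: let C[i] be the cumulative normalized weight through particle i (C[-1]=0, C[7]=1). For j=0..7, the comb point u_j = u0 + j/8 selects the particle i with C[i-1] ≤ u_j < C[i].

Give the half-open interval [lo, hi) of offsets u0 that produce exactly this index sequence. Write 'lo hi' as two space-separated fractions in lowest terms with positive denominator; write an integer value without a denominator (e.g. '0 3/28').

C = [1/11, 9/44, 15/44, 5/11, 13/22, 8/11, 37/44, 1]
j=0 picked index 1: u0 ∈ [1/11, 9/44)
j=1 picked index 2: u0 ∈ [7/88, 19/88)
j=2 picked index 3: u0 ∈ [1/11, 9/44)
j=3 picked index 4: u0 ∈ [7/88, 19/88)
j=4 picked index 5: u0 ∈ [1/11, 5/22)
j=5 picked index 6: u0 ∈ [9/88, 19/88)
j=6 picked index 7: u0 ∈ [1/11, 1/4)
j=7 picked index 7: u0 ∈ [-3/88, 1/8)
intersection: [9/88, 1/8)

9/88 1/8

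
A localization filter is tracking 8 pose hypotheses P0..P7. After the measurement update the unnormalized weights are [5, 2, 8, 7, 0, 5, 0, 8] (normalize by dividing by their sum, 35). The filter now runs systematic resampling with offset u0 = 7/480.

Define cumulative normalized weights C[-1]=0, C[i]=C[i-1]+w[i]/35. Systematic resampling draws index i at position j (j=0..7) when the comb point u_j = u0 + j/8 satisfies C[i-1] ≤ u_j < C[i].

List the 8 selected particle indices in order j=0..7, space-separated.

0 0 2 2 3 5 5 7

C = [1/7, 1/5, 3/7, 22/35, 22/35, 27/35, 27/35, 1]
j=0: u_0=7/480 ∈ [0, 1/7) → index 0
j=1: u_1=67/480 ∈ [0, 1/7) → index 0
j=2: u_2=127/480 ∈ [1/5, 3/7) → index 2
j=3: u_3=187/480 ∈ [1/5, 3/7) → index 2
j=4: u_4=247/480 ∈ [3/7, 22/35) → index 3
j=5: u_5=307/480 ∈ [22/35, 27/35) → index 5
j=6: u_6=367/480 ∈ [22/35, 27/35) → index 5
j=7: u_7=427/480 ∈ [27/35, 1) → index 7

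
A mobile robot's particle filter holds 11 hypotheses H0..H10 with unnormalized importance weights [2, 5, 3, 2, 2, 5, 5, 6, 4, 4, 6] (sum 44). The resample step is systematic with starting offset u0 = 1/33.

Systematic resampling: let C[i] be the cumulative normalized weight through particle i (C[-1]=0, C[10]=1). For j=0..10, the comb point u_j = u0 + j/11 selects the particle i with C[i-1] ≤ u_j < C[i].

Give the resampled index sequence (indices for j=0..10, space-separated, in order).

0 1 2 4 5 6 7 7 8 9 10

C = [1/22, 7/44, 5/22, 3/11, 7/22, 19/44, 6/11, 15/22, 17/22, 19/22, 1]
j=0: u_0=1/33 ∈ [0, 1/22) → index 0
j=1: u_1=4/33 ∈ [1/22, 7/44) → index 1
j=2: u_2=7/33 ∈ [7/44, 5/22) → index 2
j=3: u_3=10/33 ∈ [3/11, 7/22) → index 4
j=4: u_4=13/33 ∈ [7/22, 19/44) → index 5
j=5: u_5=16/33 ∈ [19/44, 6/11) → index 6
j=6: u_6=19/33 ∈ [6/11, 15/22) → index 7
j=7: u_7=2/3 ∈ [6/11, 15/22) → index 7
j=8: u_8=25/33 ∈ [15/22, 17/22) → index 8
j=9: u_9=28/33 ∈ [17/22, 19/22) → index 9
j=10: u_10=31/33 ∈ [19/22, 1) → index 10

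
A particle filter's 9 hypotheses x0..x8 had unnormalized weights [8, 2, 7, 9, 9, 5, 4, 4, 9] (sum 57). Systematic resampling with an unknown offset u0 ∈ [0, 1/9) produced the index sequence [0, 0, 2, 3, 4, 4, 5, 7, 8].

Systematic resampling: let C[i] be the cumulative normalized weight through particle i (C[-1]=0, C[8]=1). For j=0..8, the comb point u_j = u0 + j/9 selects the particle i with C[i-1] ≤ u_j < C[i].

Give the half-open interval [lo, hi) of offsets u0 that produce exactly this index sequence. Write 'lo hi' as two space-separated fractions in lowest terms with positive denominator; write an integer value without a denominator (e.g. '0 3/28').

2/171 5/171

C = [8/57, 10/57, 17/57, 26/57, 35/57, 40/57, 44/57, 16/19, 1]
j=0 picked index 0: u0 ∈ [0, 8/57)
j=1 picked index 0: u0 ∈ [-1/9, 5/171)
j=2 picked index 2: u0 ∈ [-8/171, 13/171)
j=3 picked index 3: u0 ∈ [-2/57, 7/57)
j=4 picked index 4: u0 ∈ [2/171, 29/171)
j=5 picked index 4: u0 ∈ [-17/171, 10/171)
j=6 picked index 5: u0 ∈ [-1/19, 2/57)
j=7 picked index 7: u0 ∈ [-1/171, 11/171)
j=8 picked index 8: u0 ∈ [-8/171, 1/9)
intersection: [2/171, 5/171)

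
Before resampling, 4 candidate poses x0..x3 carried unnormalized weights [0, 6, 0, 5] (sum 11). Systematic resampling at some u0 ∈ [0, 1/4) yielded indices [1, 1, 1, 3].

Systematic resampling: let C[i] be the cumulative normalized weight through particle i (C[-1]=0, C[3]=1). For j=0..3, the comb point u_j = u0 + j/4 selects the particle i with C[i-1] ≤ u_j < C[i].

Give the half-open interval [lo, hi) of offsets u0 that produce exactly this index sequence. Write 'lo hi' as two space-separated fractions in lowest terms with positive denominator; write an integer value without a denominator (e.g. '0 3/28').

C = [0, 6/11, 6/11, 1]
j=0 picked index 1: u0 ∈ [0, 6/11)
j=1 picked index 1: u0 ∈ [-1/4, 13/44)
j=2 picked index 1: u0 ∈ [-1/2, 1/22)
j=3 picked index 3: u0 ∈ [-9/44, 1/4)
intersection: [0, 1/22)

0 1/22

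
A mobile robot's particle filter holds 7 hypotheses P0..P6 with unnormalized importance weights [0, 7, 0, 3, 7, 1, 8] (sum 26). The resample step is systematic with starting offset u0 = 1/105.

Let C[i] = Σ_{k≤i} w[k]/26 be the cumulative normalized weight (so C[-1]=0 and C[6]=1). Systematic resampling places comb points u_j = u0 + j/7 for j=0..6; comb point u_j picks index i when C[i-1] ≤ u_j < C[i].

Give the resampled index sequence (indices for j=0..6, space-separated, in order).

C = [0, 7/26, 7/26, 5/13, 17/26, 9/13, 1]
j=0: u_0=1/105 ∈ [0, 7/26) → index 1
j=1: u_1=16/105 ∈ [0, 7/26) → index 1
j=2: u_2=31/105 ∈ [7/26, 5/13) → index 3
j=3: u_3=46/105 ∈ [5/13, 17/26) → index 4
j=4: u_4=61/105 ∈ [5/13, 17/26) → index 4
j=5: u_5=76/105 ∈ [9/13, 1) → index 6
j=6: u_6=13/15 ∈ [9/13, 1) → index 6

1 1 3 4 4 6 6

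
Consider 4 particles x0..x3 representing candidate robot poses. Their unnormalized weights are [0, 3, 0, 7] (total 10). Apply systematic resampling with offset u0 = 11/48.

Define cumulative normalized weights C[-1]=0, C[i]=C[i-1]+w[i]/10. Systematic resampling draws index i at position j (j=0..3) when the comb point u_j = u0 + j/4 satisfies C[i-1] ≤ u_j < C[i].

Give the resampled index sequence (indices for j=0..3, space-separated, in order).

1 3 3 3

C = [0, 3/10, 3/10, 1]
j=0: u_0=11/48 ∈ [0, 3/10) → index 1
j=1: u_1=23/48 ∈ [3/10, 1) → index 3
j=2: u_2=35/48 ∈ [3/10, 1) → index 3
j=3: u_3=47/48 ∈ [3/10, 1) → index 3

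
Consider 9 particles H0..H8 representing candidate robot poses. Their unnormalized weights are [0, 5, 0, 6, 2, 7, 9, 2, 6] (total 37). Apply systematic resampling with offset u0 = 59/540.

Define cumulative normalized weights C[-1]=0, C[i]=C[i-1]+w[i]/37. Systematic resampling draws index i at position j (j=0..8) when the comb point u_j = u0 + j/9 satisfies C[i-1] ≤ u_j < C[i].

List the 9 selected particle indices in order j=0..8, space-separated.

1 3 4 5 6 6 6 8 8

C = [0, 5/37, 5/37, 11/37, 13/37, 20/37, 29/37, 31/37, 1]
j=0: u_0=59/540 ∈ [0, 5/37) → index 1
j=1: u_1=119/540 ∈ [5/37, 11/37) → index 3
j=2: u_2=179/540 ∈ [11/37, 13/37) → index 4
j=3: u_3=239/540 ∈ [13/37, 20/37) → index 5
j=4: u_4=299/540 ∈ [20/37, 29/37) → index 6
j=5: u_5=359/540 ∈ [20/37, 29/37) → index 6
j=6: u_6=419/540 ∈ [20/37, 29/37) → index 6
j=7: u_7=479/540 ∈ [31/37, 1) → index 8
j=8: u_8=539/540 ∈ [31/37, 1) → index 8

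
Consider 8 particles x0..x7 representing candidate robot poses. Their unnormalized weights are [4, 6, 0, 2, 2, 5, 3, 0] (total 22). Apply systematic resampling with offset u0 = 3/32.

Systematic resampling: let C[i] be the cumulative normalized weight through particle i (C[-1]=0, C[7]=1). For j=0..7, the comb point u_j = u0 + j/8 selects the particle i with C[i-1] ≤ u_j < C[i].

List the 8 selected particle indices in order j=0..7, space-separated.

C = [2/11, 5/11, 5/11, 6/11, 7/11, 19/22, 1, 1]
j=0: u_0=3/32 ∈ [0, 2/11) → index 0
j=1: u_1=7/32 ∈ [2/11, 5/11) → index 1
j=2: u_2=11/32 ∈ [2/11, 5/11) → index 1
j=3: u_3=15/32 ∈ [5/11, 6/11) → index 3
j=4: u_4=19/32 ∈ [6/11, 7/11) → index 4
j=5: u_5=23/32 ∈ [7/11, 19/22) → index 5
j=6: u_6=27/32 ∈ [7/11, 19/22) → index 5
j=7: u_7=31/32 ∈ [19/22, 1) → index 6

0 1 1 3 4 5 5 6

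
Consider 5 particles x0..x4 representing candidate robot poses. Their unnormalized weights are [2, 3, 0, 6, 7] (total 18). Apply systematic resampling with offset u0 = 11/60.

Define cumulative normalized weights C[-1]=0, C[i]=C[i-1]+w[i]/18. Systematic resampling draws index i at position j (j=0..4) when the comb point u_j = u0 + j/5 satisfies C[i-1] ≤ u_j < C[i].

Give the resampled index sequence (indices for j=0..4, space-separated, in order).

C = [1/9, 5/18, 5/18, 11/18, 1]
j=0: u_0=11/60 ∈ [1/9, 5/18) → index 1
j=1: u_1=23/60 ∈ [5/18, 11/18) → index 3
j=2: u_2=7/12 ∈ [5/18, 11/18) → index 3
j=3: u_3=47/60 ∈ [11/18, 1) → index 4
j=4: u_4=59/60 ∈ [11/18, 1) → index 4

1 3 3 4 4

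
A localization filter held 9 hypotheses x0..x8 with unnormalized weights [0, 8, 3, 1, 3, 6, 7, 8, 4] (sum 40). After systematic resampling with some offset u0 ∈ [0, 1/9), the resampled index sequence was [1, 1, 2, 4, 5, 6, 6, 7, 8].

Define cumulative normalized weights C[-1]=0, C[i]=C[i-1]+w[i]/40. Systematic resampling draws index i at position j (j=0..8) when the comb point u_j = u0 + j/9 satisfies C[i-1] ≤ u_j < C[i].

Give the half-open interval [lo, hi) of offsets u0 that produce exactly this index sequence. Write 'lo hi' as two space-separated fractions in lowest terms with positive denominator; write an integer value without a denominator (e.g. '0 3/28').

1/90 1/30

C = [0, 1/5, 11/40, 3/10, 3/8, 21/40, 7/10, 9/10, 1]
j=0 picked index 1: u0 ∈ [0, 1/5)
j=1 picked index 1: u0 ∈ [-1/9, 4/45)
j=2 picked index 2: u0 ∈ [-1/45, 19/360)
j=3 picked index 4: u0 ∈ [-1/30, 1/24)
j=4 picked index 5: u0 ∈ [-5/72, 29/360)
j=5 picked index 6: u0 ∈ [-11/360, 13/90)
j=6 picked index 6: u0 ∈ [-17/120, 1/30)
j=7 picked index 7: u0 ∈ [-7/90, 11/90)
j=8 picked index 8: u0 ∈ [1/90, 1/9)
intersection: [1/90, 1/30)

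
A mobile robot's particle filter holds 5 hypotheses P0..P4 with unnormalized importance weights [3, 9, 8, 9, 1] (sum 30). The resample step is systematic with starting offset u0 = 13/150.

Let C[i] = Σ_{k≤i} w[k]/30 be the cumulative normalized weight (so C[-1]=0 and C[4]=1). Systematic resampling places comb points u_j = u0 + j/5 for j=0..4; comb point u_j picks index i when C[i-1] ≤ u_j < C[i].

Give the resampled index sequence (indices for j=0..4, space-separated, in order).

C = [1/10, 2/5, 2/3, 29/30, 1]
j=0: u_0=13/150 ∈ [0, 1/10) → index 0
j=1: u_1=43/150 ∈ [1/10, 2/5) → index 1
j=2: u_2=73/150 ∈ [2/5, 2/3) → index 2
j=3: u_3=103/150 ∈ [2/3, 29/30) → index 3
j=4: u_4=133/150 ∈ [2/3, 29/30) → index 3

0 1 2 3 3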